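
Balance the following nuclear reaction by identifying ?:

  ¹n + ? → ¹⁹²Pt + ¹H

Au-192

Conserve mass number: 1 + A = 192 + 1, so A = 192.
Conserve atomic number: 0 + Z = 78 + 1, so Z = 79.
Z = 79 is gold, so the species is ¹⁹²Au.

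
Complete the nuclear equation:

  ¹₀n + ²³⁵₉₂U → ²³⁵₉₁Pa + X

proton

Conserve mass number: 1 + 235 = 235 + A, so A = 1.
Conserve atomic number: 0 + 92 = 91 + Z, so Z = 1.
A = 1 and Z = 1 is ¹₁H — a proton.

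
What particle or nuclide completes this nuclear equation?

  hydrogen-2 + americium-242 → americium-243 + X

proton

Conserve mass number: 2 + 242 = 243 + A, so A = 1.
Conserve atomic number: 1 + 95 = 95 + Z, so Z = 1.
A = 1 and Z = 1 is hydrogen-1 — a proton.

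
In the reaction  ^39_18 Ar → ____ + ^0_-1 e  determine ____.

Conserve mass number: 39 = A + 0, so A = 39.
Conserve atomic number: 18 = Z − 1, so Z = 19.
Z = 19 is potassium, so the species is ^39_19 K.

K-39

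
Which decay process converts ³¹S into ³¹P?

ΔA = 31 − 31 = 0; ΔZ = 15 − 16 = -1.
A is unchanged and Z drops by 1 — a proton has become a neutron (β⁺ emission or electron capture).

beta-plus decay or electron capture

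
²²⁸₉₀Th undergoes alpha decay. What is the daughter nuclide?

Ra-224

Alpha decay: mass number changes by -4, atomic number by -2.
A: 228 − 4 = 224; Z: 90 − 2 = 88.
Z = 88 is radium, so the daughter is ²²⁴₈₈Ra.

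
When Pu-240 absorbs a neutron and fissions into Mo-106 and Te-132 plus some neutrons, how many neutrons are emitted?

3

Conserve mass number: 241 = 106 + 132 + k, so k = 241 − 238 = 3.
Check atomic number: 94 = 42 + 52 + 0 = 94. ✓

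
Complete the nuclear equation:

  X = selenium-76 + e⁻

Conserve mass number: A = 76 + 0, so A = 76.
Conserve atomic number: Z = 34 − 1, so Z = 33.
Z = 33 is arsenic, so the species is arsenic-76.

As-76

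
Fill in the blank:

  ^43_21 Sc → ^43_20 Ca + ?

Conserve mass number: 43 = 43 + A, so A = 0.
Conserve atomic number: 21 = 20 + Z, so Z = 1.
A = 0 and Z = 1 is ^0_1 e — a positron.

positron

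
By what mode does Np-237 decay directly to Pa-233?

ΔA = 233 − 237 = -4; ΔZ = 91 − 93 = -2.
A drops by 4 and Z drops by 2 — the signature of alpha emission.

alpha decay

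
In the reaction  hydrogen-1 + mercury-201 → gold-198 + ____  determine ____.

Conserve mass number: 1 + 201 = 198 + A, so A = 4.
Conserve atomic number: 1 + 80 = 79 + Z, so Z = 2.
A = 4 and Z = 2 is helium-4 — an alpha particle.

alpha particle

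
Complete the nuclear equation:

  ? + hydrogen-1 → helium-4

triton

Conserve mass number: A + 1 = 4, so A = 3.
Conserve atomic number: Z + 1 = 2, so Z = 1.
A = 3 and Z = 1 is hydrogen-3 — a triton.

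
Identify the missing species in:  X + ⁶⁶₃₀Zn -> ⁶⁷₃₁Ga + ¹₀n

Conserve mass number: A + 66 = 67 + 1, so A = 2.
Conserve atomic number: Z + 30 = 31 + 0, so Z = 1.
A = 2 and Z = 1 is ²₁H — a deuteron.

deuteron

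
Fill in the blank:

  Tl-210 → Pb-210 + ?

Conserve mass number: 210 = 210 + A, so A = 0.
Conserve atomic number: 81 = 82 + Z, so Z = -1.
A = 0 and Z = -1 is e⁻ — a beta-minus particle.

beta-minus particle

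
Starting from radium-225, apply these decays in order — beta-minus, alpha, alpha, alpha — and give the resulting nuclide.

Bi-213

Start: (A, Z) = (225, 88).
After β⁻: (225, 89).
After α: (221, 87).
After α: (217, 85).
After α: (213, 83).
Z = 83 is bismuth.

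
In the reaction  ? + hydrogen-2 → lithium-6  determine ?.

alpha particle

Conserve mass number: A + 2 = 6, so A = 4.
Conserve atomic number: Z + 1 = 3, so Z = 2.
A = 4 and Z = 2 is helium-4 — an alpha particle.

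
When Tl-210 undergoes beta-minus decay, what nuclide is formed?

Beta-minus decay: mass number changes by +0, atomic number by +1.
A: 210 = 210; Z: 81 + 1 = 82.
Z = 82 is lead, so the daughter is Pb-210.

Pb-210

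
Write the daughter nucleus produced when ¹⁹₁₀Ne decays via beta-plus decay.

Beta-plus decay: mass number changes by +0, atomic number by -1.
A: 19 = 19; Z: 10 − 1 = 9.
Z = 9 is fluorine, so the daughter is ¹⁹₉F.

F-19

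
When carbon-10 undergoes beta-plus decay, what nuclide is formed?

B-10

Beta-plus decay: mass number changes by +0, atomic number by -1.
A: 10 = 10; Z: 6 − 1 = 5.
Z = 5 is boron, so the daughter is boron-10.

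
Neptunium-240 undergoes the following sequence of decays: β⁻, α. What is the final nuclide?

Start: (A, Z) = (240, 93).
After β⁻: (240, 94).
After α: (236, 92).
Z = 92 is uranium.

U-236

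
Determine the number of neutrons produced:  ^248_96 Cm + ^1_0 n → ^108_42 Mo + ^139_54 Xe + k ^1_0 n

Conserve mass number: 249 = 108 + 139 + k, so k = 249 − 247 = 2.
Check atomic number: 96 = 42 + 54 + 0 = 96. ✓

2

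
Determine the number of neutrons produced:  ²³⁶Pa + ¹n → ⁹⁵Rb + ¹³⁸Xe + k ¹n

Conserve mass number: 237 = 95 + 138 + k, so k = 237 − 233 = 4.
Check atomic number: 91 = 37 + 54 + 0 = 91. ✓

4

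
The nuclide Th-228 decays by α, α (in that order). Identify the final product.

Start: (A, Z) = (228, 90).
After α: (224, 88).
After α: (220, 86).
Z = 86 is radon.

Rn-220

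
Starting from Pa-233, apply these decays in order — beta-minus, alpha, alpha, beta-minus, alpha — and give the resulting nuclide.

Start: (A, Z) = (233, 91).
After β⁻: (233, 92).
After α: (229, 90).
After α: (225, 88).
After β⁻: (225, 89).
After α: (221, 87).
Z = 87 is francium.

Fr-221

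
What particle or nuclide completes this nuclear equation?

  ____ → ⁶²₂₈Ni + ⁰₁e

Conserve mass number: A = 62 + 0, so A = 62.
Conserve atomic number: Z = 28 + 1, so Z = 29.
Z = 29 is copper, so the species is ⁶²₂₉Cu.

Cu-62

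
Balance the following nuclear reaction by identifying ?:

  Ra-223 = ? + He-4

Rn-219

Conserve mass number: 223 = A + 4, so A = 219.
Conserve atomic number: 88 = Z + 2, so Z = 86.
Z = 86 is radon, so the species is Rn-219.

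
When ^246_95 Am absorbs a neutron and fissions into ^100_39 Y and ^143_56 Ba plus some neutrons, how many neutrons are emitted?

4

Conserve mass number: 247 = 100 + 143 + k, so k = 247 − 243 = 4.
Check atomic number: 95 = 39 + 56 + 0 = 95. ✓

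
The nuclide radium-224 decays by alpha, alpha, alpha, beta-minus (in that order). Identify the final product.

Bi-212

Start: (A, Z) = (224, 88).
After α: (220, 86).
After α: (216, 84).
After α: (212, 82).
After β⁻: (212, 83).
Z = 83 is bismuth.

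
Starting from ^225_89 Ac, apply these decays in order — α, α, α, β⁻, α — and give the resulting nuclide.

Start: (A, Z) = (225, 89).
After α: (221, 87).
After α: (217, 85).
After α: (213, 83).
After β⁻: (213, 84).
After α: (209, 82).
Z = 82 is lead.

Pb-209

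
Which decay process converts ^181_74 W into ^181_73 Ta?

beta-plus decay or electron capture

ΔA = 181 − 181 = 0; ΔZ = 73 − 74 = -1.
A is unchanged and Z drops by 1 — a proton has become a neutron (β⁺ emission or electron capture).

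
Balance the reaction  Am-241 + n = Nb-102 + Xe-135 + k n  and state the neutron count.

5

Conserve mass number: 242 = 102 + 135 + k, so k = 242 − 237 = 5.
Check atomic number: 95 = 41 + 54 + 0 = 95. ✓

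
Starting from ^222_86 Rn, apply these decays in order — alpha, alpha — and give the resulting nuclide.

Start: (A, Z) = (222, 86).
After α: (218, 84).
After α: (214, 82).
Z = 82 is lead.

Pb-214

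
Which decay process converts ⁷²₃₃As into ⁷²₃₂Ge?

beta-plus decay or electron capture

ΔA = 72 − 72 = 0; ΔZ = 32 − 33 = -1.
A is unchanged and Z drops by 1 — a proton has become a neutron (β⁺ emission or electron capture).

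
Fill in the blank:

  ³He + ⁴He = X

Conserve mass number: 3 + 4 = A, so A = 7.
Conserve atomic number: 2 + 2 = Z, so Z = 4.
Z = 4 is beryllium, so the species is ⁷Be.

Be-7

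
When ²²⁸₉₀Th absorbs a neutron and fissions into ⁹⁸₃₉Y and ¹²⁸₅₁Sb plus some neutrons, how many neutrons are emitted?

3

Conserve mass number: 229 = 98 + 128 + k, so k = 229 − 226 = 3.
Check atomic number: 90 = 39 + 51 + 0 = 90. ✓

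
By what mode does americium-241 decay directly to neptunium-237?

ΔA = 237 − 241 = -4; ΔZ = 93 − 95 = -2.
A drops by 4 and Z drops by 2 — the signature of alpha emission.

alpha decay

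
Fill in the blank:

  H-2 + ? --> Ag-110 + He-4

Conserve mass number: 2 + A = 110 + 4, so A = 112.
Conserve atomic number: 1 + Z = 47 + 2, so Z = 48.
Z = 48 is cadmium, so the species is Cd-112.

Cd-112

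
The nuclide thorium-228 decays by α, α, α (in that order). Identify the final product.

Start: (A, Z) = (228, 90).
After α: (224, 88).
After α: (220, 86).
After α: (216, 84).
Z = 84 is polonium.

Po-216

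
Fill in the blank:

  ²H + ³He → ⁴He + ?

proton

Conserve mass number: 2 + 3 = 4 + A, so A = 1.
Conserve atomic number: 1 + 2 = 2 + Z, so Z = 1.
A = 1 and Z = 1 is ¹H — a proton.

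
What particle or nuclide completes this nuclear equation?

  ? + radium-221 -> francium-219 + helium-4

deuteron

Conserve mass number: A + 221 = 219 + 4, so A = 2.
Conserve atomic number: Z + 88 = 87 + 2, so Z = 1.
A = 2 and Z = 1 is hydrogen-2 — a deuteron.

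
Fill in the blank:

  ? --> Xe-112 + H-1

Conserve mass number: A = 112 + 1, so A = 113.
Conserve atomic number: Z = 54 + 1, so Z = 55.
Z = 55 is caesium, so the species is Cs-113.

Cs-113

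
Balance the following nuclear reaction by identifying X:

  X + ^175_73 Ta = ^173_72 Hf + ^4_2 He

Conserve mass number: A + 175 = 173 + 4, so A = 2.
Conserve atomic number: Z + 73 = 72 + 2, so Z = 1.
A = 2 and Z = 1 is ^2_1 H — a deuteron.

deuteron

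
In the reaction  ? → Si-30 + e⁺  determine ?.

P-30

Conserve mass number: A = 30 + 0, so A = 30.
Conserve atomic number: Z = 14 + 1, so Z = 15.
Z = 15 is phosphorus, so the species is P-30.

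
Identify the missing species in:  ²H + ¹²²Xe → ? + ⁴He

I-120

Conserve mass number: 2 + 122 = A + 4, so A = 120.
Conserve atomic number: 1 + 54 = Z + 2, so Z = 53.
Z = 53 is iodine, so the species is ¹²⁰I.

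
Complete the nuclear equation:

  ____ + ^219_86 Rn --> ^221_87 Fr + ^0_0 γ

Conserve mass number: A + 219 = 221 + 0, so A = 2.
Conserve atomic number: Z + 86 = 87 + 0, so Z = 1.
A = 2 and Z = 1 is ^2_1 H — a deuteron.

deuteron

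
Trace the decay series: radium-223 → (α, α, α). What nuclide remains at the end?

Pb-211

Start: (A, Z) = (223, 88).
After α: (219, 86).
After α: (215, 84).
After α: (211, 82).
Z = 82 is lead.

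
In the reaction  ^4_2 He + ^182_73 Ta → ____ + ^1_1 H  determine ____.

W-185

Conserve mass number: 4 + 182 = A + 1, so A = 185.
Conserve atomic number: 2 + 73 = Z + 1, so Z = 74.
Z = 74 is tungsten, so the species is ^185_74 W.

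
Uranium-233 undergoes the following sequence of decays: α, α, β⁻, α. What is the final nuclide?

Fr-221

Start: (A, Z) = (233, 92).
After α: (229, 90).
After α: (225, 88).
After β⁻: (225, 89).
After α: (221, 87).
Z = 87 is francium.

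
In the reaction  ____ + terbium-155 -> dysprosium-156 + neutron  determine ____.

Conserve mass number: A + 155 = 156 + 1, so A = 2.
Conserve atomic number: Z + 65 = 66 + 0, so Z = 1.
A = 2 and Z = 1 is hydrogen-2 — a deuteron.

deuteron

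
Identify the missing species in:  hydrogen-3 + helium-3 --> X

Conserve mass number: 3 + 3 = A, so A = 6.
Conserve atomic number: 1 + 2 = Z, so Z = 3.
Z = 3 is lithium, so the species is lithium-6.

Li-6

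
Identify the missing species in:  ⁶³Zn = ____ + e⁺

Cu-63

Conserve mass number: 63 = A + 0, so A = 63.
Conserve atomic number: 30 = Z + 1, so Z = 29.
Z = 29 is copper, so the species is ⁶³Cu.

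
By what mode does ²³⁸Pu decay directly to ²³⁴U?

alpha decay

ΔA = 234 − 238 = -4; ΔZ = 92 − 94 = -2.
A drops by 4 and Z drops by 2 — the signature of alpha emission.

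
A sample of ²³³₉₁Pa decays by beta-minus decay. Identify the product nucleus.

U-233

Beta-minus decay: mass number changes by +0, atomic number by +1.
A: 233 = 233; Z: 91 + 1 = 92.
Z = 92 is uranium, so the daughter is ²³³₉₂U.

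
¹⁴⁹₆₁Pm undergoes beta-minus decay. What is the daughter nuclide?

Beta-minus decay: mass number changes by +0, atomic number by +1.
A: 149 = 149; Z: 61 + 1 = 62.
Z = 62 is samarium, so the daughter is ¹⁴⁹₆₂Sm.

Sm-149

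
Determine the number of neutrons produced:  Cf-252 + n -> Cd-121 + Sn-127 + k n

Conserve mass number: 253 = 121 + 127 + k, so k = 253 − 248 = 5.
Check atomic number: 98 = 48 + 50 + 0 = 98. ✓

5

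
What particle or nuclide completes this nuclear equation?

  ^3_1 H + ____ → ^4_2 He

proton

Conserve mass number: 3 + A = 4, so A = 1.
Conserve atomic number: 1 + Z = 2, so Z = 1.
A = 1 and Z = 1 is ^1_1 H — a proton.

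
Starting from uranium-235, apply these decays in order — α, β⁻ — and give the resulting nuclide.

Pa-231

Start: (A, Z) = (235, 92).
After α: (231, 90).
After β⁻: (231, 91).
Z = 91 is protactinium.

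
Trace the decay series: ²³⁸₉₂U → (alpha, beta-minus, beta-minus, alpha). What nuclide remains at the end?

Start: (A, Z) = (238, 92).
After α: (234, 90).
After β⁻: (234, 91).
After β⁻: (234, 92).
After α: (230, 90).
Z = 90 is thorium.

Th-230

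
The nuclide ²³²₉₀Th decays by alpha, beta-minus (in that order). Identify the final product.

Ac-228

Start: (A, Z) = (232, 90).
After α: (228, 88).
After β⁻: (228, 89).
Z = 89 is actinium.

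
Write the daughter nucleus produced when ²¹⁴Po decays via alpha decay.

Alpha decay: mass number changes by -4, atomic number by -2.
A: 214 − 4 = 210; Z: 84 − 2 = 82.
Z = 82 is lead, so the daughter is ²¹⁰Pb.

Pb-210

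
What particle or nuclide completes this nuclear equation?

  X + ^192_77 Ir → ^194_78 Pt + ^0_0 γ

Conserve mass number: A + 192 = 194 + 0, so A = 2.
Conserve atomic number: Z + 77 = 78 + 0, so Z = 1.
A = 2 and Z = 1 is ^2_1 H — a deuteron.

deuteron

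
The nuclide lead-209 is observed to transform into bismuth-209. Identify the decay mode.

beta-minus decay

ΔA = 209 − 209 = 0; ΔZ = 83 − 82 = +1.
A is unchanged and Z rises by 1 — a neutron has become a proton (β⁻ decay).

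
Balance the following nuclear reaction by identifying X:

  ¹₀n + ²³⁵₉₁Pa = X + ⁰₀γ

Conserve mass number: 1 + 235 = A + 0, so A = 236.
Conserve atomic number: 0 + 91 = Z + 0, so Z = 91.
Z = 91 is protactinium, so the species is ²³⁶₉₁Pa.

Pa-236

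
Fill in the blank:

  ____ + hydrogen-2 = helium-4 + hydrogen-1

He-3

Conserve mass number: A + 2 = 4 + 1, so A = 3.
Conserve atomic number: Z + 1 = 2 + 1, so Z = 2.
Z = 2 is helium, so the species is helium-3.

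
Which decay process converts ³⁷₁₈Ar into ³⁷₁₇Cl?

ΔA = 37 − 37 = 0; ΔZ = 17 − 18 = -1.
A is unchanged and Z drops by 1 — a proton has become a neutron (β⁺ emission or electron capture).

beta-plus decay or electron capture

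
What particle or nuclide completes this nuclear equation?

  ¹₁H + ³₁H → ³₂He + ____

Conserve mass number: 1 + 3 = 3 + A, so A = 1.
Conserve atomic number: 1 + 1 = 2 + Z, so Z = 0.
A = 1 and Z = 0 is ¹₀n — a neutron.

neutron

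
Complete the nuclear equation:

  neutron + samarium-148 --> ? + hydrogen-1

Pm-148

Conserve mass number: 1 + 148 = A + 1, so A = 148.
Conserve atomic number: 0 + 62 = Z + 1, so Z = 61.
Z = 61 is promethium, so the species is promethium-148.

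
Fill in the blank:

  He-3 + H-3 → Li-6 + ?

Conserve mass number: 3 + 3 = 6 + A, so A = 0.
Conserve atomic number: 2 + 1 = 3 + Z, so Z = 0.
A = 0 and Z = 0 is γ — a gamma ray.

gamma ray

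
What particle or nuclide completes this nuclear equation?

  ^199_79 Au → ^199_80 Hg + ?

Conserve mass number: 199 = 199 + A, so A = 0.
Conserve atomic number: 79 = 80 + Z, so Z = -1.
A = 0 and Z = -1 is ^0_-1 e — a beta-minus particle.

beta-minus particle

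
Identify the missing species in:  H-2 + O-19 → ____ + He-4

Conserve mass number: 2 + 19 = A + 4, so A = 17.
Conserve atomic number: 1 + 8 = Z + 2, so Z = 7.
Z = 7 is nitrogen, so the species is N-17.

N-17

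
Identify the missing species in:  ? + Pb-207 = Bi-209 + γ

Conserve mass number: A + 207 = 209 + 0, so A = 2.
Conserve atomic number: Z + 82 = 83 + 0, so Z = 1.
A = 2 and Z = 1 is H-2 — a deuteron.

deuteron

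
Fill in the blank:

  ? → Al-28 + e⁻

Mg-28

Conserve mass number: A = 28 + 0, so A = 28.
Conserve atomic number: Z = 13 − 1, so Z = 12.
Z = 12 is magnesium, so the species is Mg-28.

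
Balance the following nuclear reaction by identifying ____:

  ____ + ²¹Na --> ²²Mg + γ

Conserve mass number: A + 21 = 22 + 0, so A = 1.
Conserve atomic number: Z + 11 = 12 + 0, so Z = 1.
A = 1 and Z = 1 is ¹H — a proton.

proton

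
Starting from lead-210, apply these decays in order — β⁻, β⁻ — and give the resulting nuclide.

Start: (A, Z) = (210, 82).
After β⁻: (210, 83).
After β⁻: (210, 84).
Z = 84 is polonium.

Po-210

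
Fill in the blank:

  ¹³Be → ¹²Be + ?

Conserve mass number: 13 = 12 + A, so A = 1.
Conserve atomic number: 4 = 4 + Z, so Z = 0.
A = 1 and Z = 0 is ¹n — a neutron.

neutron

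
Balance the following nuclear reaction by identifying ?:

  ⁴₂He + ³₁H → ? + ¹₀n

Conserve mass number: 4 + 3 = A + 1, so A = 6.
Conserve atomic number: 2 + 1 = Z + 0, so Z = 3.
Z = 3 is lithium, so the species is ⁶₃Li.

Li-6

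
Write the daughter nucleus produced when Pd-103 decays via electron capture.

Electron capture: mass number changes by +0, atomic number by -1.
A: 103 = 103; Z: 46 − 1 = 45.
Z = 45 is rhodium, so the daughter is Rh-103.

Rh-103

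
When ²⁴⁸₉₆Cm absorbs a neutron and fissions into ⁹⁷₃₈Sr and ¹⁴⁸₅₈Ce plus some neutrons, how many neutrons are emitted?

4

Conserve mass number: 249 = 97 + 148 + k, so k = 249 − 245 = 4.
Check atomic number: 96 = 38 + 58 + 0 = 96. ✓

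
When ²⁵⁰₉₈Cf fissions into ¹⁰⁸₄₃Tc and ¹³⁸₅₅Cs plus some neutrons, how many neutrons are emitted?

Conserve mass number: 250 = 108 + 138 + k, so k = 250 − 246 = 4.
Check atomic number: 98 = 43 + 55 + 0 = 98. ✓

4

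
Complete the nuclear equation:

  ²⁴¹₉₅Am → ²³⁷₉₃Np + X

Conserve mass number: 241 = 237 + A, so A = 4.
Conserve atomic number: 95 = 93 + Z, so Z = 2.
A = 4 and Z = 2 is ⁴₂He — an alpha particle.

alpha particle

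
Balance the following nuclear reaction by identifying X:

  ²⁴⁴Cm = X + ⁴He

Conserve mass number: 244 = A + 4, so A = 240.
Conserve atomic number: 96 = Z + 2, so Z = 94.
Z = 94 is plutonium, so the species is ²⁴⁰Pu.

Pu-240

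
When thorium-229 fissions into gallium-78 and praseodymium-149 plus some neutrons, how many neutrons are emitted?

2

Conserve mass number: 229 = 78 + 149 + k, so k = 229 − 227 = 2.
Check atomic number: 90 = 31 + 59 + 0 = 90. ✓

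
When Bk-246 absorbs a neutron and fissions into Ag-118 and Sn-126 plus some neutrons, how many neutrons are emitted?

Conserve mass number: 247 = 118 + 126 + k, so k = 247 − 244 = 3.
Check atomic number: 97 = 47 + 50 + 0 = 97. ✓

3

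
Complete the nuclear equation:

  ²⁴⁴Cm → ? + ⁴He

Pu-240

Conserve mass number: 244 = A + 4, so A = 240.
Conserve atomic number: 96 = Z + 2, so Z = 94.
Z = 94 is plutonium, so the species is ²⁴⁰Pu.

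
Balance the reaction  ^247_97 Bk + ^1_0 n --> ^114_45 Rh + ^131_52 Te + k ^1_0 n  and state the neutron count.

3

Conserve mass number: 248 = 114 + 131 + k, so k = 248 − 245 = 3.
Check atomic number: 97 = 45 + 52 + 0 = 97. ✓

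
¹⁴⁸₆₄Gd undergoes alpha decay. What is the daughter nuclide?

Alpha decay: mass number changes by -4, atomic number by -2.
A: 148 − 4 = 144; Z: 64 − 2 = 62.
Z = 62 is samarium, so the daughter is ¹⁴⁴₆₂Sm.

Sm-144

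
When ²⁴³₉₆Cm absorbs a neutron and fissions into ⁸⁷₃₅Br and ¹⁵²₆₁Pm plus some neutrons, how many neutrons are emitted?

Conserve mass number: 244 = 87 + 152 + k, so k = 244 − 239 = 5.
Check atomic number: 96 = 35 + 61 + 0 = 96. ✓

5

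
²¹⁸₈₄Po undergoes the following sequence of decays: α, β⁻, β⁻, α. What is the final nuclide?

Start: (A, Z) = (218, 84).
After α: (214, 82).
After β⁻: (214, 83).
After β⁻: (214, 84).
After α: (210, 82).
Z = 82 is lead.

Pb-210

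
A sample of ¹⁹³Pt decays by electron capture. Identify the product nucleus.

Electron capture: mass number changes by +0, atomic number by -1.
A: 193 = 193; Z: 78 − 1 = 77.
Z = 77 is iridium, so the daughter is ¹⁹³Ir.

Ir-193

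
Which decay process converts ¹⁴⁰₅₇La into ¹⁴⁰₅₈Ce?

ΔA = 140 − 140 = 0; ΔZ = 58 − 57 = +1.
A is unchanged and Z rises by 1 — a neutron has become a proton (β⁻ decay).

beta-minus decay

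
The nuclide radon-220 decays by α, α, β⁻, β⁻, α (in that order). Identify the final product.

Pb-208

Start: (A, Z) = (220, 86).
After α: (216, 84).
After α: (212, 82).
After β⁻: (212, 83).
After β⁻: (212, 84).
After α: (208, 82).
Z = 82 is lead.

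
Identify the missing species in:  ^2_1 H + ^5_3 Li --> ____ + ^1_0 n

Be-6

Conserve mass number: 2 + 5 = A + 1, so A = 6.
Conserve atomic number: 1 + 3 = Z + 0, so Z = 4.
Z = 4 is beryllium, so the species is ^6_4 Be.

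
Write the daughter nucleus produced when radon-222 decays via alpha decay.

Po-218

Alpha decay: mass number changes by -4, atomic number by -2.
A: 222 − 4 = 218; Z: 86 − 2 = 84.
Z = 84 is polonium, so the daughter is polonium-218.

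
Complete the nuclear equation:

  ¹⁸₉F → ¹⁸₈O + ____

Conserve mass number: 18 = 18 + A, so A = 0.
Conserve atomic number: 9 = 8 + Z, so Z = 1.
A = 0 and Z = 1 is ⁰₁e — a positron.

positron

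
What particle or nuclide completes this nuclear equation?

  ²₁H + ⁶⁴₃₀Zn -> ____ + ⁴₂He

Cu-62

Conserve mass number: 2 + 64 = A + 4, so A = 62.
Conserve atomic number: 1 + 30 = Z + 2, so Z = 29.
Z = 29 is copper, so the species is ⁶²₂₉Cu.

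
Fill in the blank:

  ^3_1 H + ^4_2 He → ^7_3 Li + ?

gamma ray

Conserve mass number: 3 + 4 = 7 + A, so A = 0.
Conserve atomic number: 1 + 2 = 3 + Z, so Z = 0.
A = 0 and Z = 0 is ^0_0 γ — a gamma ray.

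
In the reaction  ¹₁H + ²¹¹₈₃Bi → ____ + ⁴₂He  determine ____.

Pb-208

Conserve mass number: 1 + 211 = A + 4, so A = 208.
Conserve atomic number: 1 + 83 = Z + 2, so Z = 82.
Z = 82 is lead, so the species is ²⁰⁸₈₂Pb.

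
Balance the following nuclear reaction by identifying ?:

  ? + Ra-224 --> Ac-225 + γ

Conserve mass number: A + 224 = 225 + 0, so A = 1.
Conserve atomic number: Z + 88 = 89 + 0, so Z = 1.
A = 1 and Z = 1 is H-1 — a proton.

proton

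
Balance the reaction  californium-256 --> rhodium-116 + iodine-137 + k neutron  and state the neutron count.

Conserve mass number: 256 = 116 + 137 + k, so k = 256 − 253 = 3.
Check atomic number: 98 = 45 + 53 + 0 = 98. ✓

3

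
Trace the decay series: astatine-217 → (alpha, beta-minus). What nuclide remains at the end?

Po-213

Start: (A, Z) = (217, 85).
After α: (213, 83).
After β⁻: (213, 84).
Z = 84 is polonium.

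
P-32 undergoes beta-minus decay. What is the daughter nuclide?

Beta-minus decay: mass number changes by +0, atomic number by +1.
A: 32 = 32; Z: 15 + 1 = 16.
Z = 16 is sulfur, so the daughter is S-32.

S-32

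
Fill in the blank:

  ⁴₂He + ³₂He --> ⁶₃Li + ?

proton

Conserve mass number: 4 + 3 = 6 + A, so A = 1.
Conserve atomic number: 2 + 2 = 3 + Z, so Z = 1.
A = 1 and Z = 1 is ¹₁H — a proton.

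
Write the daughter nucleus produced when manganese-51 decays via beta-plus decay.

Cr-51

Beta-plus decay: mass number changes by +0, atomic number by -1.
A: 51 = 51; Z: 25 − 1 = 24.
Z = 24 is chromium, so the daughter is chromium-51.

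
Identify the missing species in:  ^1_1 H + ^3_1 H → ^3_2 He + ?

Conserve mass number: 1 + 3 = 3 + A, so A = 1.
Conserve atomic number: 1 + 1 = 2 + Z, so Z = 0.
A = 1 and Z = 0 is ^1_0 n — a neutron.

neutron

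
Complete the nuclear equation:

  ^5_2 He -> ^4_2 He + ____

Conserve mass number: 5 = 4 + A, so A = 1.
Conserve atomic number: 2 = 2 + Z, so Z = 0.
A = 1 and Z = 0 is ^1_0 n — a neutron.

neutron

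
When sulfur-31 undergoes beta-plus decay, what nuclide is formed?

Beta-plus decay: mass number changes by +0, atomic number by -1.
A: 31 = 31; Z: 16 − 1 = 15.
Z = 15 is phosphorus, so the daughter is phosphorus-31.

P-31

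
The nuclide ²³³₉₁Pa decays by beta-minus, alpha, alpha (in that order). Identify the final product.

Start: (A, Z) = (233, 91).
After β⁻: (233, 92).
After α: (229, 90).
After α: (225, 88).
Z = 88 is radium.

Ra-225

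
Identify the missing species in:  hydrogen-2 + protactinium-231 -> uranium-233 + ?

Conserve mass number: 2 + 231 = 233 + A, so A = 0.
Conserve atomic number: 1 + 91 = 92 + Z, so Z = 0.
A = 0 and Z = 0 is γ — a gamma ray.

gamma ray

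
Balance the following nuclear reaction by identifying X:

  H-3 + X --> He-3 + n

Conserve mass number: 3 + A = 3 + 1, so A = 1.
Conserve atomic number: 1 + Z = 2 + 0, so Z = 1.
A = 1 and Z = 1 is H-1 — a proton.

proton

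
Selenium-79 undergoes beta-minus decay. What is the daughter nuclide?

Beta-minus decay: mass number changes by +0, atomic number by +1.
A: 79 = 79; Z: 34 + 1 = 35.
Z = 35 is bromine, so the daughter is bromine-79.

Br-79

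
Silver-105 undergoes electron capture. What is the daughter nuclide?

Electron capture: mass number changes by +0, atomic number by -1.
A: 105 = 105; Z: 47 − 1 = 46.
Z = 46 is palladium, so the daughter is palladium-105.

Pd-105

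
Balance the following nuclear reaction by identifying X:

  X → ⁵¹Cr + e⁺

Mn-51

Conserve mass number: A = 51 + 0, so A = 51.
Conserve atomic number: Z = 24 + 1, so Z = 25.
Z = 25 is manganese, so the species is ⁵¹Mn.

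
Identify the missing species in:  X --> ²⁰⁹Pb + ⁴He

Po-213

Conserve mass number: A = 209 + 4, so A = 213.
Conserve atomic number: Z = 82 + 2, so Z = 84.
Z = 84 is polonium, so the species is ²¹³Po.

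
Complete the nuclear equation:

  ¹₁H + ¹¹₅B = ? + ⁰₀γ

Conserve mass number: 1 + 11 = A + 0, so A = 12.
Conserve atomic number: 1 + 5 = Z + 0, so Z = 6.
Z = 6 is carbon, so the species is ¹²₆C.

C-12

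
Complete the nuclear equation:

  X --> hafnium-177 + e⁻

Conserve mass number: A = 177 + 0, so A = 177.
Conserve atomic number: Z = 72 − 1, so Z = 71.
Z = 71 is lutetium, so the species is lutetium-177.

Lu-177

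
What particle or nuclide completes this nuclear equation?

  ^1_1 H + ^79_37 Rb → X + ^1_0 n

Sr-79

Conserve mass number: 1 + 79 = A + 1, so A = 79.
Conserve atomic number: 1 + 37 = Z + 0, so Z = 38.
Z = 38 is strontium, so the species is ^79_38 Sr.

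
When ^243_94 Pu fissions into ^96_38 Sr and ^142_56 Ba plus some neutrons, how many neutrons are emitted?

5

Conserve mass number: 243 = 96 + 142 + k, so k = 243 − 238 = 5.
Check atomic number: 94 = 38 + 56 + 0 = 94. ✓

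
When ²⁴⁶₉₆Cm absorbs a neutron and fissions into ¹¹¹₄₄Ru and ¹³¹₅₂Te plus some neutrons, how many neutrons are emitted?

5

Conserve mass number: 247 = 111 + 131 + k, so k = 247 − 242 = 5.
Check atomic number: 96 = 44 + 52 + 0 = 96. ✓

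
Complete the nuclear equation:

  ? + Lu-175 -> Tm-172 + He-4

neutron

Conserve mass number: A + 175 = 172 + 4, so A = 1.
Conserve atomic number: Z + 71 = 69 + 2, so Z = 0.
A = 1 and Z = 0 is n — a neutron.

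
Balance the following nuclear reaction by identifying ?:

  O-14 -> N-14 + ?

positron

Conserve mass number: 14 = 14 + A, so A = 0.
Conserve atomic number: 8 = 7 + Z, so Z = 1.
A = 0 and Z = 1 is e⁺ — a positron.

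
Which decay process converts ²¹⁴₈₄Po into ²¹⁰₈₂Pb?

alpha decay

ΔA = 210 − 214 = -4; ΔZ = 82 − 84 = -2.
A drops by 4 and Z drops by 2 — the signature of alpha emission.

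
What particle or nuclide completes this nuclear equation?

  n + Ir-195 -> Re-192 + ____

Conserve mass number: 1 + 195 = 192 + A, so A = 4.
Conserve atomic number: 0 + 77 = 75 + Z, so Z = 2.
A = 4 and Z = 2 is He-4 — an alpha particle.

alpha particle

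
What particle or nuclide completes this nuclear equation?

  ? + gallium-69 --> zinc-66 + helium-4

proton

Conserve mass number: A + 69 = 66 + 4, so A = 1.
Conserve atomic number: Z + 31 = 30 + 2, so Z = 1.
A = 1 and Z = 1 is hydrogen-1 — a proton.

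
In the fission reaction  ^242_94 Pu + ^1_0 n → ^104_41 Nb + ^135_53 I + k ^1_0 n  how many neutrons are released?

4

Conserve mass number: 243 = 104 + 135 + k, so k = 243 − 239 = 4.
Check atomic number: 94 = 41 + 53 + 0 = 94. ✓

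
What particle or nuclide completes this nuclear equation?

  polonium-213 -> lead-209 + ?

Conserve mass number: 213 = 209 + A, so A = 4.
Conserve atomic number: 84 = 82 + Z, so Z = 2.
A = 4 and Z = 2 is helium-4 — an alpha particle.

alpha particle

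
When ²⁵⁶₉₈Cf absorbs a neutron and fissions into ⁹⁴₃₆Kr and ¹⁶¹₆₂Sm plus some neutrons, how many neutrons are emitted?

Conserve mass number: 257 = 94 + 161 + k, so k = 257 − 255 = 2.
Check atomic number: 98 = 36 + 62 + 0 = 98. ✓

2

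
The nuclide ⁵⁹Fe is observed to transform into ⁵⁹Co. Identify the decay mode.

ΔA = 59 − 59 = 0; ΔZ = 27 − 26 = +1.
A is unchanged and Z rises by 1 — a neutron has become a proton (β⁻ decay).

beta-minus decay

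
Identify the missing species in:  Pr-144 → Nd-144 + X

Conserve mass number: 144 = 144 + A, so A = 0.
Conserve atomic number: 59 = 60 + Z, so Z = -1.
A = 0 and Z = -1 is e⁻ — a beta-minus particle.

beta-minus particle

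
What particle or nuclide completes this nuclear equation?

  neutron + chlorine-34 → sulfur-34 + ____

proton

Conserve mass number: 1 + 34 = 34 + A, so A = 1.
Conserve atomic number: 0 + 17 = 16 + Z, so Z = 1.
A = 1 and Z = 1 is hydrogen-1 — a proton.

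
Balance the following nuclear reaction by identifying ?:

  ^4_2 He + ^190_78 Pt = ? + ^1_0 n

Conserve mass number: 4 + 190 = A + 1, so A = 193.
Conserve atomic number: 2 + 78 = Z + 0, so Z = 80.
Z = 80 is mercury, so the species is ^193_80 Hg.

Hg-193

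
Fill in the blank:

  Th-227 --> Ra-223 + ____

alpha particle

Conserve mass number: 227 = 223 + A, so A = 4.
Conserve atomic number: 90 = 88 + Z, so Z = 2.
A = 4 and Z = 2 is He-4 — an alpha particle.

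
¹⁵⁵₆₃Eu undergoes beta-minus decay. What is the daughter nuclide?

Beta-minus decay: mass number changes by +0, atomic number by +1.
A: 155 = 155; Z: 63 + 1 = 64.
Z = 64 is gadolinium, so the daughter is ¹⁵⁵₆₄Gd.

Gd-155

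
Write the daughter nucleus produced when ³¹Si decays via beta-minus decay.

Beta-minus decay: mass number changes by +0, atomic number by +1.
A: 31 = 31; Z: 14 + 1 = 15.
Z = 15 is phosphorus, so the daughter is ³¹P.

P-31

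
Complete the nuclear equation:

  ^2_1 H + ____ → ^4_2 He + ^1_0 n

Conserve mass number: 2 + A = 4 + 1, so A = 3.
Conserve atomic number: 1 + Z = 2 + 0, so Z = 1.
A = 3 and Z = 1 is ^3_1 H — a triton.

triton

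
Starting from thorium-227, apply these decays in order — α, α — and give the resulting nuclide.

Start: (A, Z) = (227, 90).
After α: (223, 88).
After α: (219, 86).
Z = 86 is radon.

Rn-219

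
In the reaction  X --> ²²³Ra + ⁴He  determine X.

Th-227

Conserve mass number: A = 223 + 4, so A = 227.
Conserve atomic number: Z = 88 + 2, so Z = 90.
Z = 90 is thorium, so the species is ²²⁷Th.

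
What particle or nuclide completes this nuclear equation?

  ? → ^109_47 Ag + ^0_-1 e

Pd-109

Conserve mass number: A = 109 + 0, so A = 109.
Conserve atomic number: Z = 47 − 1, so Z = 46.
Z = 46 is palladium, so the species is ^109_46 Pd.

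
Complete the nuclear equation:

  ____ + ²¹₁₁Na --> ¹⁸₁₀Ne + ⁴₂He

proton

Conserve mass number: A + 21 = 18 + 4, so A = 1.
Conserve atomic number: Z + 11 = 10 + 2, so Z = 1.
A = 1 and Z = 1 is ¹₁H — a proton.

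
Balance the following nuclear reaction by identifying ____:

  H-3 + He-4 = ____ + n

Conserve mass number: 3 + 4 = A + 1, so A = 6.
Conserve atomic number: 1 + 2 = Z + 0, so Z = 3.
Z = 3 is lithium, so the species is Li-6.

Li-6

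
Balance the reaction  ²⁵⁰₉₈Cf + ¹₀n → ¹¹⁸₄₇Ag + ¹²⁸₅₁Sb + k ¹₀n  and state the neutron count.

5

Conserve mass number: 251 = 118 + 128 + k, so k = 251 − 246 = 5.
Check atomic number: 98 = 47 + 51 + 0 = 98. ✓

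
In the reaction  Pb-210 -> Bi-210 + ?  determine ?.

beta-minus particle

Conserve mass number: 210 = 210 + A, so A = 0.
Conserve atomic number: 82 = 83 + Z, so Z = -1.
A = 0 and Z = -1 is e⁻ — a beta-minus particle.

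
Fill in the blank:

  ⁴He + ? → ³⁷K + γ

Cl-33

Conserve mass number: 4 + A = 37 + 0, so A = 33.
Conserve atomic number: 2 + Z = 19 + 0, so Z = 17.
Z = 17 is chlorine, so the species is ³³Cl.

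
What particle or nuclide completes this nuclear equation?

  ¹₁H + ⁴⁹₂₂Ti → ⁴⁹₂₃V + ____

neutron

Conserve mass number: 1 + 49 = 49 + A, so A = 1.
Conserve atomic number: 1 + 22 = 23 + Z, so Z = 0.
A = 1 and Z = 0 is ¹₀n — a neutron.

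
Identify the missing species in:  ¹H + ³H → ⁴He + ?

Conserve mass number: 1 + 3 = 4 + A, so A = 0.
Conserve atomic number: 1 + 1 = 2 + Z, so Z = 0.
A = 0 and Z = 0 is γ — a gamma ray.

gamma ray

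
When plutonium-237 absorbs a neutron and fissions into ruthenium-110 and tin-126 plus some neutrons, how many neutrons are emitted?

Conserve mass number: 238 = 110 + 126 + k, so k = 238 − 236 = 2.
Check atomic number: 94 = 44 + 50 + 0 = 94. ✓

2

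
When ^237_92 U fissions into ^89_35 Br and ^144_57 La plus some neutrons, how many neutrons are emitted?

Conserve mass number: 237 = 89 + 144 + k, so k = 237 − 233 = 4.
Check atomic number: 92 = 35 + 57 + 0 = 92. ✓

4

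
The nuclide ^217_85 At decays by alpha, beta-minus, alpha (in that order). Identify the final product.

Start: (A, Z) = (217, 85).
After α: (213, 83).
After β⁻: (213, 84).
After α: (209, 82).
Z = 82 is lead.

Pb-209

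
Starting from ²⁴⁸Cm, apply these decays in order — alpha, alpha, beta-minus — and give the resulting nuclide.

Np-240

Start: (A, Z) = (248, 96).
After α: (244, 94).
After α: (240, 92).
After β⁻: (240, 93).
Z = 93 is neptunium.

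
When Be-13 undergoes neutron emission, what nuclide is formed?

Be-12

Neutron emission: mass number changes by -1, atomic number by +0.
A: 13 − 1 = 12; Z: 4 = 4.
Z = 4 is beryllium, so the daughter is Be-12.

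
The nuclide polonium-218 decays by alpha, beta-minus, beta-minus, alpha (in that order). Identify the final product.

Start: (A, Z) = (218, 84).
After α: (214, 82).
After β⁻: (214, 83).
After β⁻: (214, 84).
After α: (210, 82).
Z = 82 is lead.

Pb-210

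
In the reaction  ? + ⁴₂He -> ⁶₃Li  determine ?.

Conserve mass number: A + 4 = 6, so A = 2.
Conserve atomic number: Z + 2 = 3, so Z = 1.
A = 2 and Z = 1 is ²₁H — a deuteron.

deuteron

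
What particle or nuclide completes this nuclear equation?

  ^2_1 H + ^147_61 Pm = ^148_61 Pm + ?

proton

Conserve mass number: 2 + 147 = 148 + A, so A = 1.
Conserve atomic number: 1 + 61 = 61 + Z, so Z = 1.
A = 1 and Z = 1 is ^1_1 H — a proton.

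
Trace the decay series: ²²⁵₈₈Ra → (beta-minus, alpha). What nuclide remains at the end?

Fr-221

Start: (A, Z) = (225, 88).
After β⁻: (225, 89).
After α: (221, 87).
Z = 87 is francium.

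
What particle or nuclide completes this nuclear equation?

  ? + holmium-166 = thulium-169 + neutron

Conserve mass number: A + 166 = 169 + 1, so A = 4.
Conserve atomic number: Z + 67 = 69 + 0, so Z = 2.
A = 4 and Z = 2 is helium-4 — an alpha particle.

alpha particle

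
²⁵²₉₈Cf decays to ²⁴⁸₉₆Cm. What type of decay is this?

alpha decay

ΔA = 248 − 252 = -4; ΔZ = 96 − 98 = -2.
A drops by 4 and Z drops by 2 — the signature of alpha emission.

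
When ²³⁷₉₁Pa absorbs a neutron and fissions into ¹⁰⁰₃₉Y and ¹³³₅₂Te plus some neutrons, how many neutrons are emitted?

Conserve mass number: 238 = 100 + 133 + k, so k = 238 − 233 = 5.
Check atomic number: 91 = 39 + 52 + 0 = 91. ✓

5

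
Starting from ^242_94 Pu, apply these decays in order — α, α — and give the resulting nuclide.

Start: (A, Z) = (242, 94).
After α: (238, 92).
After α: (234, 90).
Z = 90 is thorium.

Th-234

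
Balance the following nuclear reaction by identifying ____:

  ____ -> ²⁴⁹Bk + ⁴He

Conserve mass number: A = 249 + 4, so A = 253.
Conserve atomic number: Z = 97 + 2, so Z = 99.
Z = 99 is einsteinium, so the species is ²⁵³Es.

Es-253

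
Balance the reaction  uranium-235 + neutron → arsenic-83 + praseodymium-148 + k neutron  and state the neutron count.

Conserve mass number: 236 = 83 + 148 + k, so k = 236 − 231 = 5.
Check atomic number: 92 = 33 + 59 + 0 = 92. ✓

5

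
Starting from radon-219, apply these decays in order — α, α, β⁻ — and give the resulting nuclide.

Start: (A, Z) = (219, 86).
After α: (215, 84).
After α: (211, 82).
After β⁻: (211, 83).
Z = 83 is bismuth.

Bi-211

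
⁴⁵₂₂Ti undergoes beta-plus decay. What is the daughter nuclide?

Beta-plus decay: mass number changes by +0, atomic number by -1.
A: 45 = 45; Z: 22 − 1 = 21.
Z = 21 is scandium, so the daughter is ⁴⁵₂₁Sc.

Sc-45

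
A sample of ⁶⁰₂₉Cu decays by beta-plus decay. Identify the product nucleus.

Ni-60

Beta-plus decay: mass number changes by +0, atomic number by -1.
A: 60 = 60; Z: 29 − 1 = 28.
Z = 28 is nickel, so the daughter is ⁶⁰₂₈Ni.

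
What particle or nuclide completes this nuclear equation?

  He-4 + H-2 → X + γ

Li-6

Conserve mass number: 4 + 2 = A + 0, so A = 6.
Conserve atomic number: 2 + 1 = Z + 0, so Z = 3.
Z = 3 is lithium, so the species is Li-6.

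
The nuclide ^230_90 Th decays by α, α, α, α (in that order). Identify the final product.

Pb-214

Start: (A, Z) = (230, 90).
After α: (226, 88).
After α: (222, 86).
After α: (218, 84).
After α: (214, 82).
Z = 82 is lead.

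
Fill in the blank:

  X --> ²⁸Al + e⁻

Mg-28

Conserve mass number: A = 28 + 0, so A = 28.
Conserve atomic number: Z = 13 − 1, so Z = 12.
Z = 12 is magnesium, so the species is ²⁸Mg.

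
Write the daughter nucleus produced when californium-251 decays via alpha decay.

Cm-247

Alpha decay: mass number changes by -4, atomic number by -2.
A: 251 − 4 = 247; Z: 98 − 2 = 96.
Z = 96 is curium, so the daughter is curium-247.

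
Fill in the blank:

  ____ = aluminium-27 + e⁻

Conserve mass number: A = 27 + 0, so A = 27.
Conserve atomic number: Z = 13 − 1, so Z = 12.
Z = 12 is magnesium, so the species is magnesium-27.

Mg-27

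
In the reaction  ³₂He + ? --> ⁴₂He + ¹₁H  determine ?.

deuteron

Conserve mass number: 3 + A = 4 + 1, so A = 2.
Conserve atomic number: 2 + Z = 2 + 1, so Z = 1.
A = 2 and Z = 1 is ²₁H — a deuteron.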